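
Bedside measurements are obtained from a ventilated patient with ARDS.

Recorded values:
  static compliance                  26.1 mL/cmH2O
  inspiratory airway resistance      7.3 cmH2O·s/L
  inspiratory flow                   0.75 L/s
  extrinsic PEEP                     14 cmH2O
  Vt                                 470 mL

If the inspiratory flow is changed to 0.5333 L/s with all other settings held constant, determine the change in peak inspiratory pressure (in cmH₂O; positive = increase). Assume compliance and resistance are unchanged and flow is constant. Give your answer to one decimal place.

-1.6

PIP = Vt/C + R·V̇ + PEEP (constant-flow equation of motion).
Only the resistive term changes: ΔPIP = R × ΔV̇ = 7.3 × (0.5333 − 0.75) = 7.3 × -0.2167 = -1.582 cmH2O.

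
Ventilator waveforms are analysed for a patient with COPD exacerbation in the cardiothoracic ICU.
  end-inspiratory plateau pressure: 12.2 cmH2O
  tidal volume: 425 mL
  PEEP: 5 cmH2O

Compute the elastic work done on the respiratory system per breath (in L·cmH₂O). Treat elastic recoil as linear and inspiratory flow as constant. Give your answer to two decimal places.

Elastic work ≈ ½ × (Pplat − PEEP) × Vt = 0.5 × (12.2 − 5) × 0.425 L = 0.5 × 7.2 × 0.425 = 1.53 L·cmH2O.

1.53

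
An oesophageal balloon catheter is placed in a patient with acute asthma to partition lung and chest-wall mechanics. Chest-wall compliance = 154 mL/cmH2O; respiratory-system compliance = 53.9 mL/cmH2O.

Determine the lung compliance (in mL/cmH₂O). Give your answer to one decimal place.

1/CL = 1/Crs − 1/Ccw.
1/CL = 1/53.9 − 1/154 = 0.01206.
CL = 82.919 mL/cmH2O.

82.9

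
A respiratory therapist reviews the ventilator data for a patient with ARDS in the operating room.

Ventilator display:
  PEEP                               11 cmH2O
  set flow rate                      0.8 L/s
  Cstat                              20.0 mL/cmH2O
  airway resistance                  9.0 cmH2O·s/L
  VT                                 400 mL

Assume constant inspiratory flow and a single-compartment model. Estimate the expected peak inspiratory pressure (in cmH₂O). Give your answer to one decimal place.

Equation of motion (constant flow): PIP = Vt/C + R·V̇ + PEEP.
PIP = 400/20.0 + 9.0×0.8 + 11 = 20.0 + 7.2 + 11 = 38.2 cmH2O.

38.2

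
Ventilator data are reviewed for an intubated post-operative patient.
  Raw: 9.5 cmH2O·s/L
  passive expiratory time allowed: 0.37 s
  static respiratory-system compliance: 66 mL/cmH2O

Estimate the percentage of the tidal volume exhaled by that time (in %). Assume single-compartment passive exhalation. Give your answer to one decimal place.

τ = R × C = 9.5 × 66 mL/cmH2O = 9.5 × 0.066 L/cmH2O = 0.627 s.
Passive exhalation: V(t)/V₀ = e^(−t/τ) = e^(−0.37/0.627) = 0.5543.
Fraction exhaled = 1 − 0.5543 = 0.4457 → 44.57%.

44.6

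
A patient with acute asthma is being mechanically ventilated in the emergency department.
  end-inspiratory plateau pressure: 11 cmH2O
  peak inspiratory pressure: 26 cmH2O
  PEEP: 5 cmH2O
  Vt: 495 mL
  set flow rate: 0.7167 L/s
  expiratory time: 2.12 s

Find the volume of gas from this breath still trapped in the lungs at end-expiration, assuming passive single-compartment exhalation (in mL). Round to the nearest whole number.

145

R = (PIP − Pplat)/V̇ = (26 − 11) / 0.7167 = 15.0/0.7167 = 20.929 cmH2O·s/L.
C = Vt/(Pplat − PEEP) = 495.0 / (11 − 5) = 495.0/6.0 = 82.5 mL/cmH2O.
τ = R × C = 20.929 × 0.0825 L/cmH2O = 1.727 s.
Fraction remaining = e^(−Te/τ) = e^(−2.12/1.727) = 0.293.
Trapped volume = 495.0 × 0.293 = 145.04 mL.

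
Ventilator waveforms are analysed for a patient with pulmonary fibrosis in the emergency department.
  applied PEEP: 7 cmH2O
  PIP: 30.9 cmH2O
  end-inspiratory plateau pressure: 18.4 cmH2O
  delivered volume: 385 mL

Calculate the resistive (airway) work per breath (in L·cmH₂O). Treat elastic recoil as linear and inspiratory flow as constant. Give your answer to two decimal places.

4.81

With constant inspiratory flow the resistive pressure is constant at PIP − Pplat = 30.9 − 18.4 = 12.5 cmH2O, so resistive work = 12.5 × 0.385 = 4.813 L·cmH2O.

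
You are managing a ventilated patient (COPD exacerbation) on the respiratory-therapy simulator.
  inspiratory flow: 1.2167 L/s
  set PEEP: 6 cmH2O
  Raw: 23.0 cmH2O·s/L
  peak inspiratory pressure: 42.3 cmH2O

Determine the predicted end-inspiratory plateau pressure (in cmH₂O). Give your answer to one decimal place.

14.3

Pplat = PIP − Raw × flow = 42.3 − 23.0 × 1.2167 = 42.3 − 27.984 = 14.316 cmH2O.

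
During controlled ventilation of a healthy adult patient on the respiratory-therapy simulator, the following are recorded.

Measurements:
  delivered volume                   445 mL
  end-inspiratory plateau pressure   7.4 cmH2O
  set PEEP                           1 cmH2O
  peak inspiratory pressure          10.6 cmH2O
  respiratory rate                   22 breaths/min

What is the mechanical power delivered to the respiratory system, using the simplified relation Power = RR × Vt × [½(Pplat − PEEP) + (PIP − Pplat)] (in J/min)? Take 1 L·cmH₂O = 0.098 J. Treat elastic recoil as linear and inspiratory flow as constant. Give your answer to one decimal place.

Per-breath work = Vt × [½(Pplat−PEEP) + (PIP−Pplat)] = 0.445 × [0.5×6.4 + 3.2] = 0.445 × 6.4 = 2.848 L·cmH2O.
Power = 22 × 2.848 = 62.656 L·cmH2O/min.
× 0.098 J/(L·cmH2O) → 6.14 J/min.

6.1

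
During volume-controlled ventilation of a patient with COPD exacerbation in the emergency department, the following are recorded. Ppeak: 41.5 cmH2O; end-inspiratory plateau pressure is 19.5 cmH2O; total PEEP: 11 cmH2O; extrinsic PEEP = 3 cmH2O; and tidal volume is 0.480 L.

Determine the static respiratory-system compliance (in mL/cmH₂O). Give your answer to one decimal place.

End-expiratory occlusion gives total PEEP = 11 cmH2O (intrinsic PEEP = 11 − 3 = 8). Use total PEEP for the elastic gradient.
Cstat = Vt / (Pplat − PEEPtotal) = 480 / (19.5 − 11) = 480 / 8.5 = 56.471 mL/cmH2O.

56.5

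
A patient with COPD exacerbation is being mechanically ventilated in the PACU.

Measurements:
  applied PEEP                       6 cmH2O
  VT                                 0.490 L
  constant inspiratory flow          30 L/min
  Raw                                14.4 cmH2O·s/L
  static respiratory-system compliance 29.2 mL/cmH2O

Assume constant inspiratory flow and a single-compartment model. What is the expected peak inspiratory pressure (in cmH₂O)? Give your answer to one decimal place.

30.0

Flow: 30 L/min ÷ 60 = 0.5 L/s.
Equation of motion (constant flow): PIP = Vt/C + R·V̇ + PEEP.
PIP = 490/29.2 + 14.4×0.5 + 6 = 16.781 + 7.2 + 6 = 29.981 cmH2O.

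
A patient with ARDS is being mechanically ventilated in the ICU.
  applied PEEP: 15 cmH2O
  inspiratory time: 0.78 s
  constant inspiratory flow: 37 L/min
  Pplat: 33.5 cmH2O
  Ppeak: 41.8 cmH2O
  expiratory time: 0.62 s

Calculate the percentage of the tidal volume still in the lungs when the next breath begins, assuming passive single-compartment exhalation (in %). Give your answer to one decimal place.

17.0

Flow: 37 L/min ÷ 60 = 0.6167 L/s.
Vt = flow × Ti = 0.6167 L/s × 0.78 s × 1000 mL/L = 481.03 mL.
R = (PIP − Pplat)/V̇ = (41.8 − 33.5) / 0.6167 = 8.3/0.6167 = 13.459 cmH2O·s/L.
C = Vt/(Pplat − PEEP) = 481.03 / (33.5 − 15) = 481.03/18.5 = 26.002 mL/cmH2O.
τ = R × C = 13.459 × 0.026 L/cmH2O = 0.3499 s.
Fraction remaining at end-expiration = e^(−Te/τ) = e^(−0.62/0.3499) = 0.17 → 17.0%.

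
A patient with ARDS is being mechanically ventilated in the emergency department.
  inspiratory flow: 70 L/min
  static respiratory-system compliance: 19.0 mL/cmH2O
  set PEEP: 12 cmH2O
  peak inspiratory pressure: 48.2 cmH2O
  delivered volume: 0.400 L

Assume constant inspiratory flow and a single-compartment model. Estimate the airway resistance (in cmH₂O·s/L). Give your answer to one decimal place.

Flow: 70 L/min ÷ 60 = 1.1667 L/s.
Equation of motion (constant flow): PIP = Vt/C + R·V̇ + PEEP.
R·V̇ = PIP − Vt/C − PEEP = 48.2 − 400/19.0 − 12 = 48.2 − 21.053 − 12 = 15.147 cmH2O.
R = 15.147 / 1.1667 = 12.983 cmH2O·s/L.

13.0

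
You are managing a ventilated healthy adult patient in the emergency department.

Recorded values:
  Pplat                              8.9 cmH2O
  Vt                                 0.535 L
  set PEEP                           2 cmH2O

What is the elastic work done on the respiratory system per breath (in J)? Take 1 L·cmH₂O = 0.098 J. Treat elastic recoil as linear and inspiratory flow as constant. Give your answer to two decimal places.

Elastic work ≈ ½ × (Pplat − PEEP) × Vt = 0.5 × (8.9 − 2) × 0.535 L = 0.5 × 6.9 × 0.535 = 1.846 L·cmH2O.
× 0.098 J/(L·cmH2O) → 0.1809 J.

0.18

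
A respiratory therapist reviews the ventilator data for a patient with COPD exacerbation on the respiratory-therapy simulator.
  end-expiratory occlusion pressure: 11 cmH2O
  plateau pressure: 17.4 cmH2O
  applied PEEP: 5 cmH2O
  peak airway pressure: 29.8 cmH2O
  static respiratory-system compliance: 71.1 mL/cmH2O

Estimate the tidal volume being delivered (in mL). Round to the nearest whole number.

End-expiratory occlusion gives total PEEP = 11 cmH2O (intrinsic PEEP = 11 − 5 = 6). Use total PEEP for the elastic gradient.
Vt = Cstat × (Pplat − PEEPtotal) = 71.1 × (17.4 − 11) = 71.1 × 6.4 = 455.04 mL.

455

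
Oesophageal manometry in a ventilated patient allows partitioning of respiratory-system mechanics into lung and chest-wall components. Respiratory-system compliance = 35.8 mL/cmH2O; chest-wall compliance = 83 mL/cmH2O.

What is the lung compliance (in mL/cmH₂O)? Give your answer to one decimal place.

1/CL = 1/Crs − 1/Ccw.
1/CL = 1/35.8 − 1/83 = 0.01588.
CL = 62.972 mL/cmH2O.

63.0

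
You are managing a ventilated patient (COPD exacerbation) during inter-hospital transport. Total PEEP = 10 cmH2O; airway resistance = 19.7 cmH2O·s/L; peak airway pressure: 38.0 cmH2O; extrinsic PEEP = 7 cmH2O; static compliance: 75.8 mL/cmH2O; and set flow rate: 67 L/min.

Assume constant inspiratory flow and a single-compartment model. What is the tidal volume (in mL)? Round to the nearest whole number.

455

Flow: 67 L/min ÷ 60 = 1.1167 L/s.
Total PEEP = 10 cmH2O (set 7 + intrinsic 3); this is the baseline alveolar pressure.
Equation of motion (constant flow): PIP = Vt/C + R·V̇ + PEEP.
Vt/C = PIP − R·V̇ − PEEP = 38.0 − 21.999 − 10 = 6.001 cmH2O.
Vt = C × 6.001 = 75.8 × 6.001 = 454.88 mL.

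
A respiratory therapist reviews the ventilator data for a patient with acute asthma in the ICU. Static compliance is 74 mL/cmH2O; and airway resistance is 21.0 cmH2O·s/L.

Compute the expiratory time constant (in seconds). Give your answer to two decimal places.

τ = R × C = 21.0 × 74 mL/cmH2O = 21.0 × 0.074 L/cmH2O = 1.554 s.

1.55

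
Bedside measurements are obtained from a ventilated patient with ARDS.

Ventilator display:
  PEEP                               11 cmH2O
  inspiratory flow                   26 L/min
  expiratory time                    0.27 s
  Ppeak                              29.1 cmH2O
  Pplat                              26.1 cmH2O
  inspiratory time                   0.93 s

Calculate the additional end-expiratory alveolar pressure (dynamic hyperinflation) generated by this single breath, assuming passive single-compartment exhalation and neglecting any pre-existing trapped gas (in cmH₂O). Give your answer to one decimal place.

Flow: 26 L/min ÷ 60 = 0.4333 L/s.
Vt = flow × Ti = 0.4333 L/s × 0.93 s × 1000 mL/L = 402.97 mL.
R = (PIP − Pplat)/V̇ = (29.1 − 26.1) / 0.4333 = 3.0/0.4333 = 6.924 cmH2O·s/L.
C = Vt/(Pplat − PEEP) = 402.97 / (26.1 − 11) = 402.97/15.1 = 26.687 mL/cmH2O.
τ = R × C = 6.924 × 0.02669 L/cmH2O = 0.1848 s.
Fraction remaining = e^(−Te/τ) = e^(−0.27/0.1848) = 0.232; trapped volume = 402.97 × 0.232 = 93.489 mL.
Additional alveolar pressure from trapping ≈ V_trapped / C = 93.489 / 26.687 = 3.503 cmH2O.

3.5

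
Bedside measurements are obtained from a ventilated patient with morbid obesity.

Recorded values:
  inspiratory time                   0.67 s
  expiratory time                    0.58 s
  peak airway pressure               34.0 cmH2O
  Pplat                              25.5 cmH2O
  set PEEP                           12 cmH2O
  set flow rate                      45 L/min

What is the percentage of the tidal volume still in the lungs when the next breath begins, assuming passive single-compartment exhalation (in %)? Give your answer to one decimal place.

Flow: 45 L/min ÷ 60 = 0.75 L/s.
Vt = flow × Ti = 0.75 L/s × 0.67 s × 1000 mL/L = 502.5 mL.
R = (PIP − Pplat)/V̇ = (34.0 − 25.5) / 0.75 = 8.5/0.75 = 11.333 cmH2O·s/L.
C = Vt/(Pplat − PEEP) = 502.5 / (25.5 − 12) = 502.5/13.5 = 37.222 mL/cmH2O.
τ = R × C = 11.333 × 0.03722 L/cmH2O = 0.4218 s.
Fraction remaining at end-expiration = e^(−Te/τ) = e^(−0.58/0.4218) = 0.2528 → 25.28%.

25.3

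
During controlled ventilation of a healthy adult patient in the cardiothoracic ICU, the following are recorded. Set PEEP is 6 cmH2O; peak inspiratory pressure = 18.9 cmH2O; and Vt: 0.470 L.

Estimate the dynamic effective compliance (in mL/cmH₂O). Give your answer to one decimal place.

Dynamic compliance = Vt / (PIP − PEEP) = 470 / (18.9 − 6) = 470 / 12.9 = 36.434 mL/cmH2O.

36.4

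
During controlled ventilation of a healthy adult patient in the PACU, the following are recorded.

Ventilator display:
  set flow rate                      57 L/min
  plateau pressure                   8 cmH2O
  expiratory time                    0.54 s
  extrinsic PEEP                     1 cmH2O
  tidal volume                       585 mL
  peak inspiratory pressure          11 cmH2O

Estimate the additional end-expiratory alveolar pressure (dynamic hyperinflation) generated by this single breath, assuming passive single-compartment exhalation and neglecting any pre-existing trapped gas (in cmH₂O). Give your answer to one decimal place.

Flow: 57 L/min ÷ 60 = 0.95 L/s.
R = (PIP − Pplat)/V̇ = (11 − 8) / 0.95 = 3.0/0.95 = 3.158 cmH2O·s/L.
C = Vt/(Pplat − PEEP) = 585.0 / (8 − 1) = 585.0/7.0 = 83.571 mL/cmH2O.
τ = R × C = 3.158 × 0.08357 L/cmH2O = 0.2639 s.
Fraction remaining = e^(−Te/τ) = e^(−0.54/0.2639) = 0.1292; trapped volume = 585.0 × 0.1292 = 75.582 mL.
Additional alveolar pressure from trapping ≈ V_trapped / C = 75.582 / 83.571 = 0.9044 cmH2O.

0.9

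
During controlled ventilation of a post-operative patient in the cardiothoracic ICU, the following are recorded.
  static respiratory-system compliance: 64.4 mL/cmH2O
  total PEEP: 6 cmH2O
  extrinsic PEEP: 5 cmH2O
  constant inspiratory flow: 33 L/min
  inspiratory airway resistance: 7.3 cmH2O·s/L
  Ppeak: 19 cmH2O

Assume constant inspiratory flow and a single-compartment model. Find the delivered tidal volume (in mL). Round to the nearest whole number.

Flow: 33 L/min ÷ 60 = 0.55 L/s.
Total PEEP = 6 cmH2O (set 5 + intrinsic 1); this is the baseline alveolar pressure.
Equation of motion (constant flow): PIP = Vt/C + R·V̇ + PEEP.
Vt/C = PIP − R·V̇ − PEEP = 19 − 4.015 − 6 = 8.985 cmH2O.
Vt = C × 8.985 = 64.4 × 8.985 = 578.63 mL.

579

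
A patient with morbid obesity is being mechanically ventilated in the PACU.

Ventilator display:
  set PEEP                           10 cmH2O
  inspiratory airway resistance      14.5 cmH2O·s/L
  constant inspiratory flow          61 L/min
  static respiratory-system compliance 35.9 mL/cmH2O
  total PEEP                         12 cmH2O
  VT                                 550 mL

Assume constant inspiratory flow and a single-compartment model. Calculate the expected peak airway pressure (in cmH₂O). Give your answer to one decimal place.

Flow: 61 L/min ÷ 60 = 1.0167 L/s.
Total PEEP = 12 cmH2O (set 10 + intrinsic 2); this is the baseline alveolar pressure.
Equation of motion (constant flow): PIP = Vt/C + R·V̇ + PEEP.
PIP = 550/35.9 + 14.5×1.0167 + 12 = 15.32 + 14.742 + 12 = 42.062 cmH2O.

42.1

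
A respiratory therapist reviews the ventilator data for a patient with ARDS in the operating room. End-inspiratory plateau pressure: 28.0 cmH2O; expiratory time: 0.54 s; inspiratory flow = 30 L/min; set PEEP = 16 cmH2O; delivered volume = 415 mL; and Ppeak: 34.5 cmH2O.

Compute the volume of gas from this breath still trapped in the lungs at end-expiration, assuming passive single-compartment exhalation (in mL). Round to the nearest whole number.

Flow: 30 L/min ÷ 60 = 0.5 L/s.
R = (PIP − Pplat)/V̇ = (34.5 − 28.0) / 0.5 = 6.5/0.5 = 13.0 cmH2O·s/L.
C = Vt/(Pplat − PEEP) = 415.0 / (28.0 − 16) = 415.0/12.0 = 34.583 mL/cmH2O.
τ = R × C = 13.0 × 0.03458 L/cmH2O = 0.4495 s.
Fraction remaining = e^(−Te/τ) = e^(−0.54/0.4495) = 0.3008.
Trapped volume = 415.0 × 0.3008 = 124.83 mL.

125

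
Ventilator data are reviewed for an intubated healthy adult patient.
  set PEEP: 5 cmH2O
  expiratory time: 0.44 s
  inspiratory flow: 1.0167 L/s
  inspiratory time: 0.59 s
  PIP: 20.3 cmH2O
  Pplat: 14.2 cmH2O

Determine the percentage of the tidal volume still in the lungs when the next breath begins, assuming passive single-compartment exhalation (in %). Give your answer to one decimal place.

Vt = flow × Ti = 1.0167 L/s × 0.59 s × 1000 mL/L = 599.85 mL.
R = (PIP − Pplat)/V̇ = (20.3 − 14.2) / 1.0167 = 6.1/1.0167 = 6.0 cmH2O·s/L.
C = Vt/(Pplat − PEEP) = 599.85 / (14.2 − 5) = 599.85/9.2 = 65.201 mL/cmH2O.
τ = R × C = 6.0 × 0.0652 L/cmH2O = 0.3912 s.
Fraction remaining at end-expiration = e^(−Te/τ) = e^(−0.44/0.3912) = 0.3247 → 32.47%.

32.5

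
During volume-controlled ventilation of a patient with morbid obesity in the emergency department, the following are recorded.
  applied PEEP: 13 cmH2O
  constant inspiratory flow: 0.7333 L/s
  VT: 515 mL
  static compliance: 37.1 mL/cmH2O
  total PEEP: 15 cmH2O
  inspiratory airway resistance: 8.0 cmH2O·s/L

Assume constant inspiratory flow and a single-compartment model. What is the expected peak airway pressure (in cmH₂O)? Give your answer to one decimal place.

34.7

Total PEEP = 15 cmH2O (set 13 + intrinsic 2); this is the baseline alveolar pressure.
Equation of motion (constant flow): PIP = Vt/C + R·V̇ + PEEP.
PIP = 515/37.1 + 8.0×0.7333 + 15 = 13.881 + 5.866 + 15 = 34.747 cmH2O.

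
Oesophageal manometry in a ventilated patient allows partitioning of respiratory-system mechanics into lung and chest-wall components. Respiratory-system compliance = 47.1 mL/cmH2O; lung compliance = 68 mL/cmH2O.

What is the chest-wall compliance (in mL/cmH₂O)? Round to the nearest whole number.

153

1/Ccw = 1/Crs − 1/CL.
1/Ccw = 1/47.1 − 1/68 = 0.006526.
Ccw = 153.23 mL/cmH2O.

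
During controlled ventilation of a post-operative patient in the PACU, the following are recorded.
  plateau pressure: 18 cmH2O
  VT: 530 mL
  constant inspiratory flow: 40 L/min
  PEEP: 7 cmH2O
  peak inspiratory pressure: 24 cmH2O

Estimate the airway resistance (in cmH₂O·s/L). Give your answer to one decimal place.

Flow: 40 L/min ÷ 60 = 0.6667 L/s.
Raw = (PIP − Pplat) / flow = (24 − 18) / 0.6667 = 6.0 / 0.6667 = 9.0 cmH2O·s/L.

9.0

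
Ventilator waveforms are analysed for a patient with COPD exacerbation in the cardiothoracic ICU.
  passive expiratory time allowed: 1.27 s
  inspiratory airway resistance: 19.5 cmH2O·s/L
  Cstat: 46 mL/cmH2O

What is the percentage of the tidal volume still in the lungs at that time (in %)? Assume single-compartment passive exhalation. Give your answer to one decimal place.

24.3

τ = R × C = 19.5 × 46 mL/cmH2O = 19.5 × 0.046 L/cmH2O = 0.897 s.
Passive exhalation: V(t)/V₀ = e^(−t/τ) = e^(−1.27/0.897) = 0.2427.
Fraction remaining = 0.2427 → 24.27%.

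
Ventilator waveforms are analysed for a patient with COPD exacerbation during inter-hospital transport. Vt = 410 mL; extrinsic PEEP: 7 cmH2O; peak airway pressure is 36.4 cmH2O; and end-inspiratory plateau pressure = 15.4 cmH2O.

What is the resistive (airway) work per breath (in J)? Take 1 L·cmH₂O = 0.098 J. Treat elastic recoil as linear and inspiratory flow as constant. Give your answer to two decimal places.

0.84

With constant inspiratory flow the resistive pressure is constant at PIP − Pplat = 36.4 − 15.4 = 21.0 cmH2O, so resistive work = 21.0 × 0.410 = 8.61 L·cmH2O.
× 0.098 J/(L·cmH2O) → 0.8438 J.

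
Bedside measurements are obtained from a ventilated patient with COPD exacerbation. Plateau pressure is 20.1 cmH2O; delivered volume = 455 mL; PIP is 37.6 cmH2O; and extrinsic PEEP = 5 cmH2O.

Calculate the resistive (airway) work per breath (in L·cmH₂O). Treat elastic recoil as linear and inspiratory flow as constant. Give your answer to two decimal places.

With constant inspiratory flow the resistive pressure is constant at PIP − Pplat = 37.6 − 20.1 = 17.5 cmH2O, so resistive work = 17.5 × 0.455 = 7.963 L·cmH2O.

7.96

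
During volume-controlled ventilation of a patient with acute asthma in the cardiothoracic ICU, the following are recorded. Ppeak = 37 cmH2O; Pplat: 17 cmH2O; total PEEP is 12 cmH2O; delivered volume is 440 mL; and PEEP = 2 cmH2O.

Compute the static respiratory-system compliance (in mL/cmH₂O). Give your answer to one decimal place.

88.0

End-expiratory occlusion gives total PEEP = 12 cmH2O (intrinsic PEEP = 12 − 2 = 10). Use total PEEP for the elastic gradient.
Cstat = Vt / (Pplat − PEEPtotal) = 440 / (17 − 12) = 440 / 5.0 = 88.0 mL/cmH2O.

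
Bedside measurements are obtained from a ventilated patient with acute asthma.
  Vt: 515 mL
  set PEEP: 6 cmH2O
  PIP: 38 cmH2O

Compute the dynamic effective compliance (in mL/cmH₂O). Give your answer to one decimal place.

Dynamic compliance = Vt / (PIP − PEEP) = 515 / (38 − 6) = 515 / 32.0 = 16.094 mL/cmH2O.

16.1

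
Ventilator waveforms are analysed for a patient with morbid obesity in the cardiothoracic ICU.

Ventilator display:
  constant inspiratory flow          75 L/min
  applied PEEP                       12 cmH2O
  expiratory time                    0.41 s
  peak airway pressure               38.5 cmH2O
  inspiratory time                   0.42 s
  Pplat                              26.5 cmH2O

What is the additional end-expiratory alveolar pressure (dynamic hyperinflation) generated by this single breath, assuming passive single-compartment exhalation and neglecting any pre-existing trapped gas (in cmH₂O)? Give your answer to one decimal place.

4.5

Flow: 75 L/min ÷ 60 = 1.25 L/s.
Vt = flow × Ti = 1.25 L/s × 0.42 s × 1000 mL/L = 525.0 mL.
R = (PIP − Pplat)/V̇ = (38.5 − 26.5) / 1.25 = 12.0/1.25 = 9.6 cmH2O·s/L.
C = Vt/(Pplat − PEEP) = 525.0 / (26.5 − 12) = 525.0/14.5 = 36.207 mL/cmH2O.
τ = R × C = 9.6 × 0.03621 L/cmH2O = 0.3476 s.
Fraction remaining = e^(−Te/τ) = e^(−0.41/0.3476) = 0.3074; trapped volume = 525.0 × 0.3074 = 161.39 mL.
Additional alveolar pressure from trapping ≈ V_trapped / C = 161.39 / 36.207 = 4.457 cmH2O.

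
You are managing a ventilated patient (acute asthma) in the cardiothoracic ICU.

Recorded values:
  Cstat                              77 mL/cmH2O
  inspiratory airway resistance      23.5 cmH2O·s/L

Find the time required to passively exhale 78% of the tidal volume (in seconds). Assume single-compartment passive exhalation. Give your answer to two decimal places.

2.74

τ = R × C = 23.5 × 77 mL/cmH2O = 23.5 × 0.077 L/cmH2O = 1.81 s.
Exhaled fraction f = 1 − e^(−t/τ) → t = −τ·ln(1 − f) = −1.81·ln(0.22) = 2.741 s.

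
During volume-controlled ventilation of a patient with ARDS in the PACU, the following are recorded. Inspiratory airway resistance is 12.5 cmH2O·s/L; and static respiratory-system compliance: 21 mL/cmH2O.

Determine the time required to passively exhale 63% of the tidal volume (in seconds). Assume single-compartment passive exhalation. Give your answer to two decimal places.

τ = R × C = 12.5 × 21 mL/cmH2O = 12.5 × 0.021 L/cmH2O = 0.2625 s.
Exhaled fraction f = 1 − e^(−t/τ) → t = −τ·ln(1 − f) = −0.2625·ln(0.37) = 0.261 s.

0.26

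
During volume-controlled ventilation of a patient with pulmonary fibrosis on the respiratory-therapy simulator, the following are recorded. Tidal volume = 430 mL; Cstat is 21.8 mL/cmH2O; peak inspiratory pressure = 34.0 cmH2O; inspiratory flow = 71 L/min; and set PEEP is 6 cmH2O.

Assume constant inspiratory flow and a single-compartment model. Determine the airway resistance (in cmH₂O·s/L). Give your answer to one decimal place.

7.0

Flow: 71 L/min ÷ 60 = 1.1833 L/s.
Equation of motion (constant flow): PIP = Vt/C + R·V̇ + PEEP.
R·V̇ = PIP − Vt/C − PEEP = 34.0 − 430/21.8 − 6 = 34.0 − 19.725 − 6 = 8.275 cmH2O.
R = 8.275 / 1.1833 = 6.993 cmH2O·s/L.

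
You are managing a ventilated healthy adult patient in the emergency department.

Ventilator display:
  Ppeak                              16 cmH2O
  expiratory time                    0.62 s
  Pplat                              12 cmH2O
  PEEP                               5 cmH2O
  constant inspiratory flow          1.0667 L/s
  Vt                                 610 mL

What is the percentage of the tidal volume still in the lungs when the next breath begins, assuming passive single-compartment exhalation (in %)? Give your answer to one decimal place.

R = (PIP − Pplat)/V̇ = (16 − 12) / 1.0667 = 4.0/1.0667 = 3.75 cmH2O·s/L.
C = Vt/(Pplat − PEEP) = 610.0 / (12 − 5) = 610.0/7.0 = 87.143 mL/cmH2O.
τ = R × C = 3.75 × 0.08714 L/cmH2O = 0.3268 s.
Fraction remaining at end-expiration = e^(−Te/τ) = e^(−0.62/0.3268) = 0.15 → 15.0%.

15.0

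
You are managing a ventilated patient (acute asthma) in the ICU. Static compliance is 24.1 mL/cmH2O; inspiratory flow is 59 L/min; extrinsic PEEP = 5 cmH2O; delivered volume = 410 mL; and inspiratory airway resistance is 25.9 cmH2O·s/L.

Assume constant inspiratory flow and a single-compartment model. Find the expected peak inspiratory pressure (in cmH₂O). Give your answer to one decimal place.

Flow: 59 L/min ÷ 60 = 0.9833 L/s.
Equation of motion (constant flow): PIP = Vt/C + R·V̇ + PEEP.
PIP = 410/24.1 + 25.9×0.9833 + 5 = 17.012 + 25.467 + 5 = 47.479 cmH2O.

47.5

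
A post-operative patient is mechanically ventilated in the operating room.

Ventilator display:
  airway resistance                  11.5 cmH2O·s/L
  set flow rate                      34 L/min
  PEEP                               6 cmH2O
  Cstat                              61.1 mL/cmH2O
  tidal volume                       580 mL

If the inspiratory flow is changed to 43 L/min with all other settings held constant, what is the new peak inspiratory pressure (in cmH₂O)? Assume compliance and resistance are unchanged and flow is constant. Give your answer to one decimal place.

23.7

Flow: 34 L/min ÷ 60 = 0.5667 L/s.
New flow: 43 L/min ÷ 60 = 0.7167 L/s.
PIP = Vt/C + R·V̇ + PEEP (constant-flow equation of motion).
Only the resistive term changes: ΔPIP = R × ΔV̇ = 11.5 × (0.7167 − 0.5667) = 11.5 × 0.15 = 1.725 cmH2O.
Original PIP = 580/61.1 + 11.5×0.5667 + 6 = 22.01 cmH2O; new PIP = 22.01 + (1.725) = 23.735 cmH2O.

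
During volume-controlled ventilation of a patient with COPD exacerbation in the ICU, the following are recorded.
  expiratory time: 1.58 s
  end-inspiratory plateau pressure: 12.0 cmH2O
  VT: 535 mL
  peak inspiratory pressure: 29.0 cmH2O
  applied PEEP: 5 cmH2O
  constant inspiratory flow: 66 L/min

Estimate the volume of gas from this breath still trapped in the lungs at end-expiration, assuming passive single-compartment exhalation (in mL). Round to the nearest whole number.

Flow: 66 L/min ÷ 60 = 1.1 L/s.
R = (PIP − Pplat)/V̇ = (29.0 − 12.0) / 1.1 = 17.0/1.1 = 15.455 cmH2O·s/L.
C = Vt/(Pplat − PEEP) = 535.0 / (12.0 − 5) = 535.0/7.0 = 76.429 mL/cmH2O.
τ = R × C = 15.455 × 0.07643 L/cmH2O = 1.181 s.
Fraction remaining = e^(−Te/τ) = e^(−1.58/1.181) = 0.2624.
Trapped volume = 535.0 × 0.2624 = 140.38 mL.

140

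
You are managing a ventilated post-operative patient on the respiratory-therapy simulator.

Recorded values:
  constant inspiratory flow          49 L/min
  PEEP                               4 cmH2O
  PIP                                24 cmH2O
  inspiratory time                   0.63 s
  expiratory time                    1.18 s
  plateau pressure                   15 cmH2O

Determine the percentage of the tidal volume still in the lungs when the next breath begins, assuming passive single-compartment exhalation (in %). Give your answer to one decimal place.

Flow: 49 L/min ÷ 60 = 0.8167 L/s.
Vt = flow × Ti = 0.8167 L/s × 0.63 s × 1000 mL/L = 514.52 mL.
R = (PIP − Pplat)/V̇ = (24 − 15) / 0.8167 = 9.0/0.8167 = 11.02 cmH2O·s/L.
C = Vt/(Pplat − PEEP) = 514.52 / (15 − 4) = 514.52/11.0 = 46.775 mL/cmH2O.
τ = R × C = 11.02 × 0.04678 L/cmH2O = 0.5155 s.
Fraction remaining at end-expiration = e^(−Te/τ) = e^(−1.18/0.5155) = 0.1014 → 10.14%.

10.1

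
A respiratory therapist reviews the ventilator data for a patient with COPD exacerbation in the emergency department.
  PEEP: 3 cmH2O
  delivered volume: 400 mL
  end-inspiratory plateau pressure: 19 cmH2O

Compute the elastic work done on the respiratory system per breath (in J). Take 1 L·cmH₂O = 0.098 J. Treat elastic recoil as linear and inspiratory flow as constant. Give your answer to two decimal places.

Elastic work ≈ ½ × (Pplat − PEEP) × Vt = 0.5 × (19 − 3) × 0.400 L = 0.5 × 16.0 × 0.400 = 3.2 L·cmH2O.
× 0.098 J/(L·cmH2O) → 0.3136 J.

0.31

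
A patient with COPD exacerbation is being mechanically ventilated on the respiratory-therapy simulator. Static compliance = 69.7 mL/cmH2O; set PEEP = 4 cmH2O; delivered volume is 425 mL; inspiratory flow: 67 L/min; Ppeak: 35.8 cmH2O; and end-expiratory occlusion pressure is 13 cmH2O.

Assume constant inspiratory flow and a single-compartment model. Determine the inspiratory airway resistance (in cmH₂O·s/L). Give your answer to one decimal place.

15.0

Flow: 67 L/min ÷ 60 = 1.1167 L/s.
Total PEEP = 13 cmH2O (set 4 + intrinsic 9); this is the baseline alveolar pressure.
Equation of motion (constant flow): PIP = Vt/C + R·V̇ + PEEP.
R·V̇ = PIP − Vt/C − PEEP = 35.8 − 425/69.7 − 13 = 35.8 − 6.098 − 13 = 16.702 cmH2O.
R = 16.702 / 1.1167 = 14.957 cmH2O·s/L.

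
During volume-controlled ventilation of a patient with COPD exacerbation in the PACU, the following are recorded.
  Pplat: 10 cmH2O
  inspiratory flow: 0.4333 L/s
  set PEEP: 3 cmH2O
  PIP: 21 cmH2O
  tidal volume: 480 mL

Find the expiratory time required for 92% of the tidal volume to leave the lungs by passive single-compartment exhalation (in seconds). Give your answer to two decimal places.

4.40

R = (PIP − Pplat)/V̇ = (21 − 10) / 0.4333 = 11.0/0.4333 = 25.387 cmH2O·s/L.
C = Vt/(Pplat − PEEP) = 480.0 / (10 − 3) = 480.0/7.0 = 68.571 mL/cmH2O.
τ = R × C = 25.387 × 0.06857 L/cmH2O = 1.741 s.
t = −τ·ln(1 − 0.92) = −1.741·ln(0.08) = 4.397 s.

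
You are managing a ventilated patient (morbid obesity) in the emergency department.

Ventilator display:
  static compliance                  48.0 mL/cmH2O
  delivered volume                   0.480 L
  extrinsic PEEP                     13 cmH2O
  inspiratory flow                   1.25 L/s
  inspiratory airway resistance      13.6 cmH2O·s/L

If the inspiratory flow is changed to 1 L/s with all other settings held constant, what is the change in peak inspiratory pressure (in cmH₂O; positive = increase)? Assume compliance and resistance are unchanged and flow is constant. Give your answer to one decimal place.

PIP = Vt/C + R·V̇ + PEEP (constant-flow equation of motion).
Only the resistive term changes: ΔPIP = R × ΔV̇ = 13.6 × (1 − 1.25) = 13.6 × -0.25 = -3.4 cmH2O.

-3.4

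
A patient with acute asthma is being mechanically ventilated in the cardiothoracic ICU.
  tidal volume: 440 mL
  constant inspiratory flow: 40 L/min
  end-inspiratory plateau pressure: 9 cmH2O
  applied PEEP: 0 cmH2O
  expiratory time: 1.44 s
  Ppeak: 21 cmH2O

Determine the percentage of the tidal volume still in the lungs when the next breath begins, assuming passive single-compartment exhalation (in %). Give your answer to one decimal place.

19.5

Flow: 40 L/min ÷ 60 = 0.6667 L/s.
R = (PIP − Pplat)/V̇ = (21 − 9) / 0.6667 = 12.0/0.6667 = 17.999 cmH2O·s/L.
C = Vt/(Pplat − PEEP) = 440.0 / (9 − 0) = 440.0/9.0 = 48.889 mL/cmH2O.
τ = R × C = 17.999 × 0.04889 L/cmH2O = 0.88 s.
Fraction remaining at end-expiration = e^(−Te/τ) = e^(−1.44/0.88) = 0.1947 → 19.47%.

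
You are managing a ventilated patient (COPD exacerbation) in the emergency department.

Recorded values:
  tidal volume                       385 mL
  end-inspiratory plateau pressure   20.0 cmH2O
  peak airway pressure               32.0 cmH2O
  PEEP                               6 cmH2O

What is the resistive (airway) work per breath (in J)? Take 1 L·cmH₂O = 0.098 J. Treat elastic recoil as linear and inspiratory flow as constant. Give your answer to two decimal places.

0.45

With constant inspiratory flow the resistive pressure is constant at PIP − Pplat = 32.0 − 20.0 = 12.0 cmH2O, so resistive work = 12.0 × 0.385 = 4.62 L·cmH2O.
× 0.098 J/(L·cmH2O) → 0.4528 J.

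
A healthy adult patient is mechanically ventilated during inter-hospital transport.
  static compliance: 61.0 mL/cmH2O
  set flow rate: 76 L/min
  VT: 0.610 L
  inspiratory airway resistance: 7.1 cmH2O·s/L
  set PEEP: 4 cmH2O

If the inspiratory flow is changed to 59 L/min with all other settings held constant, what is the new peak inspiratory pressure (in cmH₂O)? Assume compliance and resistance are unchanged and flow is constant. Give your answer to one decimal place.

21.0

Flow: 76 L/min ÷ 60 = 1.2667 L/s.
New flow: 59 L/min ÷ 60 = 0.9833 L/s.
PIP = Vt/C + R·V̇ + PEEP (constant-flow equation of motion).
Only the resistive term changes: ΔPIP = R × ΔV̇ = 7.1 × (0.9833 − 1.2667) = 7.1 × -0.2834 = -2.012 cmH2O.
Original PIP = 610/61.0 + 7.1×1.2667 + 4 = 22.994 cmH2O; new PIP = 22.994 + (-2.012) = 20.982 cmH2O.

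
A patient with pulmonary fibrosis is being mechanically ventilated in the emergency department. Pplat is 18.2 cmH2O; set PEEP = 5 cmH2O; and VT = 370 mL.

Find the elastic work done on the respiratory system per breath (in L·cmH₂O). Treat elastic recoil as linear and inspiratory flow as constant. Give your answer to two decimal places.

Elastic work ≈ ½ × (Pplat − PEEP) × Vt = 0.5 × (18.2 − 5) × 0.370 L = 0.5 × 13.2 × 0.370 = 2.442 L·cmH2O.

2.44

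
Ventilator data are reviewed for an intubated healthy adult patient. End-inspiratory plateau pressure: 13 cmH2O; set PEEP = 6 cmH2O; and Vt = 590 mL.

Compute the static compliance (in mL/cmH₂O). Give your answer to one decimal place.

Cstat = Vt / (Pplat − PEEP) = 590 / (13 − 6) = 590 / 7.0 = 84.286 mL/cmH2O.

84.3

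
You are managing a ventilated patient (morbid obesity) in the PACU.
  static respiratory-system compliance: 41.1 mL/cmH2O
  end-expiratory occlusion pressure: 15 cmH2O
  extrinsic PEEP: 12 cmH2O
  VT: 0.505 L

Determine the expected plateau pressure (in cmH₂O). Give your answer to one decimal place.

27.3

End-expiratory occlusion gives total PEEP = 15 cmH2O (intrinsic PEEP = 15 − 12 = 3). Use total PEEP for the elastic gradient.
Pplat = PEEPtotal + Vt / Cstat = 15 + 505 / 41.1 = 15 + 12.287 = 27.287 cmH2O.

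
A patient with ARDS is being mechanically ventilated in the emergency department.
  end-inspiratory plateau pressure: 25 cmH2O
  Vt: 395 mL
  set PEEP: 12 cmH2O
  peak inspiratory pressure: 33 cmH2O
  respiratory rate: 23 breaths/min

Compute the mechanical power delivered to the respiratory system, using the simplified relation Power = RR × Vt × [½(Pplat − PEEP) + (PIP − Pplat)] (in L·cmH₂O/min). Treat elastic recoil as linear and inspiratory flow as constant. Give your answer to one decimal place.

131.7

Per-breath work = Vt × [½(Pplat−PEEP) + (PIP−Pplat)] = 0.395 × [0.5×13.0 + 8.0] = 0.395 × 14.5 = 5.728 L·cmH2O.
Power = 23 × 5.728 = 131.74 L·cmH2O/min.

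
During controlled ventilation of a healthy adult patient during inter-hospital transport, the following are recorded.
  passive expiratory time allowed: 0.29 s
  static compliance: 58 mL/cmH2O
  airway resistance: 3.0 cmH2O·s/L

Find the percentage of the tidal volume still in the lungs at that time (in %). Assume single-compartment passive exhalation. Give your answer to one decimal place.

τ = R × C = 3.0 × 58 mL/cmH2O = 3.0 × 0.058 L/cmH2O = 0.174 s.
Passive exhalation: V(t)/V₀ = e^(−t/τ) = e^(−0.29/0.174) = 0.1889.
Fraction remaining = 0.1889 → 18.89%.

18.9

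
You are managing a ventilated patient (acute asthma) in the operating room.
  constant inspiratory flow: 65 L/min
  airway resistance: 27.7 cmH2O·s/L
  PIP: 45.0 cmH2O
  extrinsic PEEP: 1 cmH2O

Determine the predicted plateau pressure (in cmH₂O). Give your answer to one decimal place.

Flow: 65 L/min ÷ 60 = 1.0833 L/s.
Pplat = PIP − Raw × flow = 45.0 − 27.7 × 1.0833 = 45.0 − 30.007 = 14.993 cmH2O.

15.0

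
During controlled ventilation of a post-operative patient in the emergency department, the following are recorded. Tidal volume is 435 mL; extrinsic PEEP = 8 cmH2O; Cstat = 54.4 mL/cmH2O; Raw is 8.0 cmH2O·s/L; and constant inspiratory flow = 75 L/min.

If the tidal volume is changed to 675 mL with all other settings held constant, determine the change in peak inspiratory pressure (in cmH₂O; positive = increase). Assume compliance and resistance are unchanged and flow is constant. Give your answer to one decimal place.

4.4

PIP = Vt/C + R·V̇ + PEEP (constant-flow equation of motion).
Only the elastic term changes: ΔPIP = ΔVt / C = (675 − 435) / 54.4 = 4.412 cmH2O.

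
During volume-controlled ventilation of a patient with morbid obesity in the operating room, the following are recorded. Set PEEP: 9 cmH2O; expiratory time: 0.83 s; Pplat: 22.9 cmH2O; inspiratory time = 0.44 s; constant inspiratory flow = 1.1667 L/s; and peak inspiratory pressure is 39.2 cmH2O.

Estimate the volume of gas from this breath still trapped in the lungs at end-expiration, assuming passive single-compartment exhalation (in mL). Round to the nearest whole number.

103

Vt = flow × Ti = 1.1667 L/s × 0.44 s × 1000 mL/L = 513.35 mL.
R = (PIP − Pplat)/V̇ = (39.2 − 22.9) / 1.1667 = 16.3/1.1667 = 13.971 cmH2O·s/L.
C = Vt/(Pplat − PEEP) = 513.35 / (22.9 − 9) = 513.35/13.9 = 36.932 mL/cmH2O.
τ = R × C = 13.971 × 0.03693 L/cmH2O = 0.5159 s.
Fraction remaining = e^(−Te/τ) = e^(−0.83/0.5159) = 0.2001.
Trapped volume = 513.35 × 0.2001 = 102.72 mL.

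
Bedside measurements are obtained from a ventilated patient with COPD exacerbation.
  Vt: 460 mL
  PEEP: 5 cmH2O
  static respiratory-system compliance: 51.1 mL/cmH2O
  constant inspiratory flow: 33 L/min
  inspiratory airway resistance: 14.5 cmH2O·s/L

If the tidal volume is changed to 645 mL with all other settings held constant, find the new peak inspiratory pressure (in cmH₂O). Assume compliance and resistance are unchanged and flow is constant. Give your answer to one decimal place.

Flow: 33 L/min ÷ 60 = 0.55 L/s.
PIP = Vt/C + R·V̇ + PEEP (constant-flow equation of motion).
Only the elastic term changes: ΔPIP = ΔVt / C = (645 − 460) / 51.1 = 3.62 cmH2O.
Original PIP = 460/51.1 + 14.5×0.55 + 5 = 21.977 cmH2O; new PIP = 21.977 + (3.62) = 25.597 cmH2O.

25.6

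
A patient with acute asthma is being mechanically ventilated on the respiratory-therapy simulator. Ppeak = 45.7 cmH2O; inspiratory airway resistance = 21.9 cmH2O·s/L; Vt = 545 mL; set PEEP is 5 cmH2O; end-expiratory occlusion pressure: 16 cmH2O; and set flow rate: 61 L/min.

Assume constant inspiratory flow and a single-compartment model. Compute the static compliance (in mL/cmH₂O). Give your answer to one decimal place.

Flow: 61 L/min ÷ 60 = 1.0167 L/s.
Total PEEP = 16 cmH2O (set 5 + intrinsic 11); this is the baseline alveolar pressure.
Equation of motion (constant flow): PIP = Vt/C + R·V̇ + PEEP.
Vt/C = PIP − R·V̇ − PEEP = 45.7 − 21.9×1.0167 − 16 = 45.7 − 22.266 − 16 = 7.434 cmH2O.
C = Vt / 7.434 = 545 / 7.434 = 73.312 mL/cmH2O.

73.3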